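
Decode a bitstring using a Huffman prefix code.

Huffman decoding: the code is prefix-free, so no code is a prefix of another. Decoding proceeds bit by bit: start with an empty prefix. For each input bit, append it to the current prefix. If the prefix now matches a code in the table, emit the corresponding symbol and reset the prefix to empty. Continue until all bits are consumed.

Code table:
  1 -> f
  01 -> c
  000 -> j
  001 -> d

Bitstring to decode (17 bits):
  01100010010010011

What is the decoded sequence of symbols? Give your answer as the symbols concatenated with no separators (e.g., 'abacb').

Answer: cfjfdddf

Derivation:
Bit 0: prefix='0' (no match yet)
Bit 1: prefix='01' -> emit 'c', reset
Bit 2: prefix='1' -> emit 'f', reset
Bit 3: prefix='0' (no match yet)
Bit 4: prefix='00' (no match yet)
Bit 5: prefix='000' -> emit 'j', reset
Bit 6: prefix='1' -> emit 'f', reset
Bit 7: prefix='0' (no match yet)
Bit 8: prefix='00' (no match yet)
Bit 9: prefix='001' -> emit 'd', reset
Bit 10: prefix='0' (no match yet)
Bit 11: prefix='00' (no match yet)
Bit 12: prefix='001' -> emit 'd', reset
Bit 13: prefix='0' (no match yet)
Bit 14: prefix='00' (no match yet)
Bit 15: prefix='001' -> emit 'd', reset
Bit 16: prefix='1' -> emit 'f', reset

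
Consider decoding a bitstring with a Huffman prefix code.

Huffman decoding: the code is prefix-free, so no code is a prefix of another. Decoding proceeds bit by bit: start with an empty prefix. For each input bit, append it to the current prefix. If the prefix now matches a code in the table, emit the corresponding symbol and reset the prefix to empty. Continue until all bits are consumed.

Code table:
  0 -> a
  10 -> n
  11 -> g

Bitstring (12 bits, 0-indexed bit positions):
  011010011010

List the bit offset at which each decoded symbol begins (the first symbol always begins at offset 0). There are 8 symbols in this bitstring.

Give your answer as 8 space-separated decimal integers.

Answer: 0 1 3 4 6 7 9 10

Derivation:
Bit 0: prefix='0' -> emit 'a', reset
Bit 1: prefix='1' (no match yet)
Bit 2: prefix='11' -> emit 'g', reset
Bit 3: prefix='0' -> emit 'a', reset
Bit 4: prefix='1' (no match yet)
Bit 5: prefix='10' -> emit 'n', reset
Bit 6: prefix='0' -> emit 'a', reset
Bit 7: prefix='1' (no match yet)
Bit 8: prefix='11' -> emit 'g', reset
Bit 9: prefix='0' -> emit 'a', reset
Bit 10: prefix='1' (no match yet)
Bit 11: prefix='10' -> emit 'n', reset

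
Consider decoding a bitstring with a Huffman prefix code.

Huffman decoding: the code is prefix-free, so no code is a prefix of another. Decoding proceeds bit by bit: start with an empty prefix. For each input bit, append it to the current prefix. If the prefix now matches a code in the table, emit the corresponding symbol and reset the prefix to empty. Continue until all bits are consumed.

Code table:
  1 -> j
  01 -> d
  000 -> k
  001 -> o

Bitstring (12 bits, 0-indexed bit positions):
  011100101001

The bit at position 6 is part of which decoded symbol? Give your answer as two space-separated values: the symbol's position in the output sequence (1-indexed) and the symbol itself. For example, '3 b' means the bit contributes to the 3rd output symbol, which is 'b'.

Answer: 4 o

Derivation:
Bit 0: prefix='0' (no match yet)
Bit 1: prefix='01' -> emit 'd', reset
Bit 2: prefix='1' -> emit 'j', reset
Bit 3: prefix='1' -> emit 'j', reset
Bit 4: prefix='0' (no match yet)
Bit 5: prefix='00' (no match yet)
Bit 6: prefix='001' -> emit 'o', reset
Bit 7: prefix='0' (no match yet)
Bit 8: prefix='01' -> emit 'd', reset
Bit 9: prefix='0' (no match yet)
Bit 10: prefix='00' (no match yet)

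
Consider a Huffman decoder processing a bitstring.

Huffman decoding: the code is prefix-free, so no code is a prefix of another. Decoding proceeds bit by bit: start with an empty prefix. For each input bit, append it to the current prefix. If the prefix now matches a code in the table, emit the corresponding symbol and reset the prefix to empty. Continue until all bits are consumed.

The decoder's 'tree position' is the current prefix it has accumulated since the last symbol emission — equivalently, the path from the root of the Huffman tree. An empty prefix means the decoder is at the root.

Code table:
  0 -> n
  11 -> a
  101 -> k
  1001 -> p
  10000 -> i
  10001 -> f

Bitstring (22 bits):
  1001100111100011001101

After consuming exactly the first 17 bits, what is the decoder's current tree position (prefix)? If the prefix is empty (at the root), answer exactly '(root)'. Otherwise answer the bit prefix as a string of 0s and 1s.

Answer: 10

Derivation:
Bit 0: prefix='1' (no match yet)
Bit 1: prefix='10' (no match yet)
Bit 2: prefix='100' (no match yet)
Bit 3: prefix='1001' -> emit 'p', reset
Bit 4: prefix='1' (no match yet)
Bit 5: prefix='10' (no match yet)
Bit 6: prefix='100' (no match yet)
Bit 7: prefix='1001' -> emit 'p', reset
Bit 8: prefix='1' (no match yet)
Bit 9: prefix='11' -> emit 'a', reset
Bit 10: prefix='1' (no match yet)
Bit 11: prefix='10' (no match yet)
Bit 12: prefix='100' (no match yet)
Bit 13: prefix='1000' (no match yet)
Bit 14: prefix='10001' -> emit 'f', reset
Bit 15: prefix='1' (no match yet)
Bit 16: prefix='10' (no match yet)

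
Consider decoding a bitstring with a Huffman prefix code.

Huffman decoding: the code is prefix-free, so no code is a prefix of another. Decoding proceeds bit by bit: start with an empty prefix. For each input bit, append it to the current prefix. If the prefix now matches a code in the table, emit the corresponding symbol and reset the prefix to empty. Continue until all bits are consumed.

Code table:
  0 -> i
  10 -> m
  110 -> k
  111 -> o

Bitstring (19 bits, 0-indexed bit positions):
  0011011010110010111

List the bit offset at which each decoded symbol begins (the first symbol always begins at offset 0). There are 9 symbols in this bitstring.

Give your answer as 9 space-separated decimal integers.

Answer: 0 1 2 5 8 10 13 14 16

Derivation:
Bit 0: prefix='0' -> emit 'i', reset
Bit 1: prefix='0' -> emit 'i', reset
Bit 2: prefix='1' (no match yet)
Bit 3: prefix='11' (no match yet)
Bit 4: prefix='110' -> emit 'k', reset
Bit 5: prefix='1' (no match yet)
Bit 6: prefix='11' (no match yet)
Bit 7: prefix='110' -> emit 'k', reset
Bit 8: prefix='1' (no match yet)
Bit 9: prefix='10' -> emit 'm', reset
Bit 10: prefix='1' (no match yet)
Bit 11: prefix='11' (no match yet)
Bit 12: prefix='110' -> emit 'k', reset
Bit 13: prefix='0' -> emit 'i', reset
Bit 14: prefix='1' (no match yet)
Bit 15: prefix='10' -> emit 'm', reset
Bit 16: prefix='1' (no match yet)
Bit 17: prefix='11' (no match yet)
Bit 18: prefix='111' -> emit 'o', reset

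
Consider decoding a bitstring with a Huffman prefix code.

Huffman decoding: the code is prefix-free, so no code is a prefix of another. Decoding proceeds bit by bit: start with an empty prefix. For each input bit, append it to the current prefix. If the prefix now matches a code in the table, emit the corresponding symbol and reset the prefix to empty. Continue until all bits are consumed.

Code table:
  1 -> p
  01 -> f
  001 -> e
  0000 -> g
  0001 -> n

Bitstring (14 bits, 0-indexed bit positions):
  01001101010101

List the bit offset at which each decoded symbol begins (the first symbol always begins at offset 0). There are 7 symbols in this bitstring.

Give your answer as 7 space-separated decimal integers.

Answer: 0 2 5 6 8 10 12

Derivation:
Bit 0: prefix='0' (no match yet)
Bit 1: prefix='01' -> emit 'f', reset
Bit 2: prefix='0' (no match yet)
Bit 3: prefix='00' (no match yet)
Bit 4: prefix='001' -> emit 'e', reset
Bit 5: prefix='1' -> emit 'p', reset
Bit 6: prefix='0' (no match yet)
Bit 7: prefix='01' -> emit 'f', reset
Bit 8: prefix='0' (no match yet)
Bit 9: prefix='01' -> emit 'f', reset
Bit 10: prefix='0' (no match yet)
Bit 11: prefix='01' -> emit 'f', reset
Bit 12: prefix='0' (no match yet)
Bit 13: prefix='01' -> emit 'f', reset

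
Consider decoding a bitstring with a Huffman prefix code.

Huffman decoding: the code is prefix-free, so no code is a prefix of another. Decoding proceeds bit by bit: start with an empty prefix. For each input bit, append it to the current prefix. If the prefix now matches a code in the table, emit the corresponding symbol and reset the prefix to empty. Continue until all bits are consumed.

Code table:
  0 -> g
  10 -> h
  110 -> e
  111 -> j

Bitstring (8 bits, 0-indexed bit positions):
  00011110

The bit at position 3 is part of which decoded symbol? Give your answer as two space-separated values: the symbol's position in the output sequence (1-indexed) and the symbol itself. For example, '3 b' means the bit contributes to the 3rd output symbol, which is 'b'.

Answer: 4 j

Derivation:
Bit 0: prefix='0' -> emit 'g', reset
Bit 1: prefix='0' -> emit 'g', reset
Bit 2: prefix='0' -> emit 'g', reset
Bit 3: prefix='1' (no match yet)
Bit 4: prefix='11' (no match yet)
Bit 5: prefix='111' -> emit 'j', reset
Bit 6: prefix='1' (no match yet)
Bit 7: prefix='10' -> emit 'h', reset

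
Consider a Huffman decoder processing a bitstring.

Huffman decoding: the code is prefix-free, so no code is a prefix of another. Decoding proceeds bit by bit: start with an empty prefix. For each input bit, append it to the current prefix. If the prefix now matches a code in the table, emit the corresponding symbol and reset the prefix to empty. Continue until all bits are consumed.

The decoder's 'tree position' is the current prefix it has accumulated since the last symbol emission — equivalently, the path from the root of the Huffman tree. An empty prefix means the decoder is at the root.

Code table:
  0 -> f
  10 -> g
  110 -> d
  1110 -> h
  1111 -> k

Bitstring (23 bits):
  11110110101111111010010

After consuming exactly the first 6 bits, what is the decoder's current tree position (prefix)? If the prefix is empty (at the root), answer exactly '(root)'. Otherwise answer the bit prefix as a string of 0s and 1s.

Bit 0: prefix='1' (no match yet)
Bit 1: prefix='11' (no match yet)
Bit 2: prefix='111' (no match yet)
Bit 3: prefix='1111' -> emit 'k', reset
Bit 4: prefix='0' -> emit 'f', reset
Bit 5: prefix='1' (no match yet)

Answer: 1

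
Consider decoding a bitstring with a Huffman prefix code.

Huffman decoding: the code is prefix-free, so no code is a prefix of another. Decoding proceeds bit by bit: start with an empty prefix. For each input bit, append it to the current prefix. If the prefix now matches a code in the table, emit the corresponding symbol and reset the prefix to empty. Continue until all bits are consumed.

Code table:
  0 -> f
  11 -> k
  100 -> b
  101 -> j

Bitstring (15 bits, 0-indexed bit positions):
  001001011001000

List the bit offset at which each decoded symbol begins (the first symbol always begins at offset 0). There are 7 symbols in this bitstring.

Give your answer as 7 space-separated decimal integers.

Bit 0: prefix='0' -> emit 'f', reset
Bit 1: prefix='0' -> emit 'f', reset
Bit 2: prefix='1' (no match yet)
Bit 3: prefix='10' (no match yet)
Bit 4: prefix='100' -> emit 'b', reset
Bit 5: prefix='1' (no match yet)
Bit 6: prefix='10' (no match yet)
Bit 7: prefix='101' -> emit 'j', reset
Bit 8: prefix='1' (no match yet)
Bit 9: prefix='10' (no match yet)
Bit 10: prefix='100' -> emit 'b', reset
Bit 11: prefix='1' (no match yet)
Bit 12: prefix='10' (no match yet)
Bit 13: prefix='100' -> emit 'b', reset
Bit 14: prefix='0' -> emit 'f', reset

Answer: 0 1 2 5 8 11 14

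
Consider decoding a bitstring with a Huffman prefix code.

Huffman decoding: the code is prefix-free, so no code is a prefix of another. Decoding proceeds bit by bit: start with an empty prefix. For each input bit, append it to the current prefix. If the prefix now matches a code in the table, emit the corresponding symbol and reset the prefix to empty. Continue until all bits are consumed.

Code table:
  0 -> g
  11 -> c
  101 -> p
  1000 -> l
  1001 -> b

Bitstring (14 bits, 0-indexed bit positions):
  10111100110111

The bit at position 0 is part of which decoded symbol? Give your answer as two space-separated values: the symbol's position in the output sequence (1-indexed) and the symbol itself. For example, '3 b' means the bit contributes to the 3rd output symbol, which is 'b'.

Bit 0: prefix='1' (no match yet)
Bit 1: prefix='10' (no match yet)
Bit 2: prefix='101' -> emit 'p', reset
Bit 3: prefix='1' (no match yet)
Bit 4: prefix='11' -> emit 'c', reset

Answer: 1 p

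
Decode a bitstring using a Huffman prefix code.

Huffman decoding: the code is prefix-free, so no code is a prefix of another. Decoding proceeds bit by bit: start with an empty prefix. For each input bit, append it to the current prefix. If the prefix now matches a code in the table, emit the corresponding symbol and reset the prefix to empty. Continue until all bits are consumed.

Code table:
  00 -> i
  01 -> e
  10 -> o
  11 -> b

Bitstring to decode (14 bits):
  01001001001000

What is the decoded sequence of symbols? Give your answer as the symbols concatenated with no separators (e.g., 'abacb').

Bit 0: prefix='0' (no match yet)
Bit 1: prefix='01' -> emit 'e', reset
Bit 2: prefix='0' (no match yet)
Bit 3: prefix='00' -> emit 'i', reset
Bit 4: prefix='1' (no match yet)
Bit 5: prefix='10' -> emit 'o', reset
Bit 6: prefix='0' (no match yet)
Bit 7: prefix='01' -> emit 'e', reset
Bit 8: prefix='0' (no match yet)
Bit 9: prefix='00' -> emit 'i', reset
Bit 10: prefix='1' (no match yet)
Bit 11: prefix='10' -> emit 'o', reset
Bit 12: prefix='0' (no match yet)
Bit 13: prefix='00' -> emit 'i', reset

Answer: eioeioi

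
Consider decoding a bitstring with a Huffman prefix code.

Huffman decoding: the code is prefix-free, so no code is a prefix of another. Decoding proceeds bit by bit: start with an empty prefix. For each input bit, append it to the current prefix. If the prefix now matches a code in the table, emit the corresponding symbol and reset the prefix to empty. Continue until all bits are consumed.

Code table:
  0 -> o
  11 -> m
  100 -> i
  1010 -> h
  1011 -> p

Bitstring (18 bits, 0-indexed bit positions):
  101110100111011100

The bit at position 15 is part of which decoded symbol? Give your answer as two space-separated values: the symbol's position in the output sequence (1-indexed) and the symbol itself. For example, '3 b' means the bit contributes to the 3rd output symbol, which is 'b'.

Bit 0: prefix='1' (no match yet)
Bit 1: prefix='10' (no match yet)
Bit 2: prefix='101' (no match yet)
Bit 3: prefix='1011' -> emit 'p', reset
Bit 4: prefix='1' (no match yet)
Bit 5: prefix='10' (no match yet)
Bit 6: prefix='101' (no match yet)
Bit 7: prefix='1010' -> emit 'h', reset
Bit 8: prefix='0' -> emit 'o', reset
Bit 9: prefix='1' (no match yet)
Bit 10: prefix='11' -> emit 'm', reset
Bit 11: prefix='1' (no match yet)
Bit 12: prefix='10' (no match yet)
Bit 13: prefix='101' (no match yet)
Bit 14: prefix='1011' -> emit 'p', reset
Bit 15: prefix='1' (no match yet)
Bit 16: prefix='10' (no match yet)
Bit 17: prefix='100' -> emit 'i', reset

Answer: 6 i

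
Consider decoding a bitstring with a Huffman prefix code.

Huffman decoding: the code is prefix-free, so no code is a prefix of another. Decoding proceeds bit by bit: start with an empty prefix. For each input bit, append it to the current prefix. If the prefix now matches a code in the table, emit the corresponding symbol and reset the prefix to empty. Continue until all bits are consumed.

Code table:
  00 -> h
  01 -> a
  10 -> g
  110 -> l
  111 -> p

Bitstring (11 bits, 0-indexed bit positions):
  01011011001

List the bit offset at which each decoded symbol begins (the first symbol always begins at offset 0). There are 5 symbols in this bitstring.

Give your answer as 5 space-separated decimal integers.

Answer: 0 2 4 6 9

Derivation:
Bit 0: prefix='0' (no match yet)
Bit 1: prefix='01' -> emit 'a', reset
Bit 2: prefix='0' (no match yet)
Bit 3: prefix='01' -> emit 'a', reset
Bit 4: prefix='1' (no match yet)
Bit 5: prefix='10' -> emit 'g', reset
Bit 6: prefix='1' (no match yet)
Bit 7: prefix='11' (no match yet)
Bit 8: prefix='110' -> emit 'l', reset
Bit 9: prefix='0' (no match yet)
Bit 10: prefix='01' -> emit 'a', reset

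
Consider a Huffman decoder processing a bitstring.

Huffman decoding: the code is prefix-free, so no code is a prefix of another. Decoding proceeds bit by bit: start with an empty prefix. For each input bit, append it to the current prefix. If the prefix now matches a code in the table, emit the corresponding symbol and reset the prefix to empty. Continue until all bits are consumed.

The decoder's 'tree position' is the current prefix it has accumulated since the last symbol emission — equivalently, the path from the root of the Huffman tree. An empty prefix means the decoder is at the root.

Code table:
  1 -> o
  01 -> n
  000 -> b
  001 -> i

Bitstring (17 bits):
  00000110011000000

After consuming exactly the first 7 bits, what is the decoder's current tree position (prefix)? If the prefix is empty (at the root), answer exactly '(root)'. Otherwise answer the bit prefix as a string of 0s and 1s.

Bit 0: prefix='0' (no match yet)
Bit 1: prefix='00' (no match yet)
Bit 2: prefix='000' -> emit 'b', reset
Bit 3: prefix='0' (no match yet)
Bit 4: prefix='00' (no match yet)
Bit 5: prefix='001' -> emit 'i', reset
Bit 6: prefix='1' -> emit 'o', reset

Answer: (root)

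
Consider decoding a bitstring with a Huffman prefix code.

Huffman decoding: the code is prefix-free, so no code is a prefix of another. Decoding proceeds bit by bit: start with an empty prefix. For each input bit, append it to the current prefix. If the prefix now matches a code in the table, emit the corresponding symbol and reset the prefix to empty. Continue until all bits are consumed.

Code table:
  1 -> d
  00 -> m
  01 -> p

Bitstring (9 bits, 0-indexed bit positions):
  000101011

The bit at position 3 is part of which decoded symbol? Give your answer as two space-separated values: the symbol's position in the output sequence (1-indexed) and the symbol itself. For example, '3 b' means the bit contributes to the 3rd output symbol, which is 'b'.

Answer: 2 p

Derivation:
Bit 0: prefix='0' (no match yet)
Bit 1: prefix='00' -> emit 'm', reset
Bit 2: prefix='0' (no match yet)
Bit 3: prefix='01' -> emit 'p', reset
Bit 4: prefix='0' (no match yet)
Bit 5: prefix='01' -> emit 'p', reset
Bit 6: prefix='0' (no match yet)
Bit 7: prefix='01' -> emit 'p', reset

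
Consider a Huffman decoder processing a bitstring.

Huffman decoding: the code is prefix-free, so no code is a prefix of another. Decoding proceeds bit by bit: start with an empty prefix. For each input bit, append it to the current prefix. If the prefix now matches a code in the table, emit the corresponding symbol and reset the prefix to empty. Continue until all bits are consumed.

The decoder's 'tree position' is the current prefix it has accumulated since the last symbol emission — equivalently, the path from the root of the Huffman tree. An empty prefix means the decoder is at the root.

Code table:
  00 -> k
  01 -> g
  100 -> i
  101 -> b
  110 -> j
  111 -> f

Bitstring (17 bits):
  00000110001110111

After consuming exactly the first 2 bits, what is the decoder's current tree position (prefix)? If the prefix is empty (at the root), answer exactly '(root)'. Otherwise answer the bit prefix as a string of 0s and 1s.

Answer: (root)

Derivation:
Bit 0: prefix='0' (no match yet)
Bit 1: prefix='00' -> emit 'k', reset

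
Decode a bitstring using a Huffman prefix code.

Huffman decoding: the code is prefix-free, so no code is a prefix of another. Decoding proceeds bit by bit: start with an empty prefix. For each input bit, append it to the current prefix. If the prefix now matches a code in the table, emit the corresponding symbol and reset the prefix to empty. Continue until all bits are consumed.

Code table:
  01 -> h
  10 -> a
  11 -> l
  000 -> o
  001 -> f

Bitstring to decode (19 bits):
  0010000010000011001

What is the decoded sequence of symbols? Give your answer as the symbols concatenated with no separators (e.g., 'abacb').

Answer: fofofah

Derivation:
Bit 0: prefix='0' (no match yet)
Bit 1: prefix='00' (no match yet)
Bit 2: prefix='001' -> emit 'f', reset
Bit 3: prefix='0' (no match yet)
Bit 4: prefix='00' (no match yet)
Bit 5: prefix='000' -> emit 'o', reset
Bit 6: prefix='0' (no match yet)
Bit 7: prefix='00' (no match yet)
Bit 8: prefix='001' -> emit 'f', reset
Bit 9: prefix='0' (no match yet)
Bit 10: prefix='00' (no match yet)
Bit 11: prefix='000' -> emit 'o', reset
Bit 12: prefix='0' (no match yet)
Bit 13: prefix='00' (no match yet)
Bit 14: prefix='001' -> emit 'f', reset
Bit 15: prefix='1' (no match yet)
Bit 16: prefix='10' -> emit 'a', reset
Bit 17: prefix='0' (no match yet)
Bit 18: prefix='01' -> emit 'h', reset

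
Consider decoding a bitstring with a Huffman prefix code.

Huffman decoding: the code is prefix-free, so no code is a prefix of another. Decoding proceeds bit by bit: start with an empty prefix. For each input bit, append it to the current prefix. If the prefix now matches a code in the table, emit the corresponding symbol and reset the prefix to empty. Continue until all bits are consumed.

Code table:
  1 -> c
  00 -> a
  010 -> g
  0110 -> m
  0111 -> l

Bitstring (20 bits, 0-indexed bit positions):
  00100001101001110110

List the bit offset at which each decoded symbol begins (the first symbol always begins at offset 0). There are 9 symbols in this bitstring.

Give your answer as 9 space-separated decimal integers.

Answer: 0 2 3 5 7 8 9 12 16

Derivation:
Bit 0: prefix='0' (no match yet)
Bit 1: prefix='00' -> emit 'a', reset
Bit 2: prefix='1' -> emit 'c', reset
Bit 3: prefix='0' (no match yet)
Bit 4: prefix='00' -> emit 'a', reset
Bit 5: prefix='0' (no match yet)
Bit 6: prefix='00' -> emit 'a', reset
Bit 7: prefix='1' -> emit 'c', reset
Bit 8: prefix='1' -> emit 'c', reset
Bit 9: prefix='0' (no match yet)
Bit 10: prefix='01' (no match yet)
Bit 11: prefix='010' -> emit 'g', reset
Bit 12: prefix='0' (no match yet)
Bit 13: prefix='01' (no match yet)
Bit 14: prefix='011' (no match yet)
Bit 15: prefix='0111' -> emit 'l', reset
Bit 16: prefix='0' (no match yet)
Bit 17: prefix='01' (no match yet)
Bit 18: prefix='011' (no match yet)
Bit 19: prefix='0110' -> emit 'm', reset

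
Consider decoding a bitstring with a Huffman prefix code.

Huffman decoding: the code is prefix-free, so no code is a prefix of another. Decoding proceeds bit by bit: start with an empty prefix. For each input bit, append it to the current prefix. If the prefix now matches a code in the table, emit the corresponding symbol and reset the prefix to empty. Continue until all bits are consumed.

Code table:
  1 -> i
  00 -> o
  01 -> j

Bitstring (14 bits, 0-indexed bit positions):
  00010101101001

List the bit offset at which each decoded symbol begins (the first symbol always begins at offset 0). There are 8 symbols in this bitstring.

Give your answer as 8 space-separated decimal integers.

Answer: 0 2 4 6 8 9 11 13

Derivation:
Bit 0: prefix='0' (no match yet)
Bit 1: prefix='00' -> emit 'o', reset
Bit 2: prefix='0' (no match yet)
Bit 3: prefix='01' -> emit 'j', reset
Bit 4: prefix='0' (no match yet)
Bit 5: prefix='01' -> emit 'j', reset
Bit 6: prefix='0' (no match yet)
Bit 7: prefix='01' -> emit 'j', reset
Bit 8: prefix='1' -> emit 'i', reset
Bit 9: prefix='0' (no match yet)
Bit 10: prefix='01' -> emit 'j', reset
Bit 11: prefix='0' (no match yet)
Bit 12: prefix='00' -> emit 'o', reset
Bit 13: prefix='1' -> emit 'i', reset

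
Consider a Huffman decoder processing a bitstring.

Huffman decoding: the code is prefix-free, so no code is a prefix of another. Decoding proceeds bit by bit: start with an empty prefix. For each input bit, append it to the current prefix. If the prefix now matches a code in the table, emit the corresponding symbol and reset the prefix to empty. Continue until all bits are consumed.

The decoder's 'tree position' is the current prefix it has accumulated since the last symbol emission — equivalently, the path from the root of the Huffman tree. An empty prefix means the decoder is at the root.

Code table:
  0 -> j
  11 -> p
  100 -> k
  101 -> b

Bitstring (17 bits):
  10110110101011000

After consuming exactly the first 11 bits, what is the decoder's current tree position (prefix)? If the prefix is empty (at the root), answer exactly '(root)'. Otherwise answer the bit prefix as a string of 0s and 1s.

Answer: 1

Derivation:
Bit 0: prefix='1' (no match yet)
Bit 1: prefix='10' (no match yet)
Bit 2: prefix='101' -> emit 'b', reset
Bit 3: prefix='1' (no match yet)
Bit 4: prefix='10' (no match yet)
Bit 5: prefix='101' -> emit 'b', reset
Bit 6: prefix='1' (no match yet)
Bit 7: prefix='10' (no match yet)
Bit 8: prefix='101' -> emit 'b', reset
Bit 9: prefix='0' -> emit 'j', reset
Bit 10: prefix='1' (no match yet)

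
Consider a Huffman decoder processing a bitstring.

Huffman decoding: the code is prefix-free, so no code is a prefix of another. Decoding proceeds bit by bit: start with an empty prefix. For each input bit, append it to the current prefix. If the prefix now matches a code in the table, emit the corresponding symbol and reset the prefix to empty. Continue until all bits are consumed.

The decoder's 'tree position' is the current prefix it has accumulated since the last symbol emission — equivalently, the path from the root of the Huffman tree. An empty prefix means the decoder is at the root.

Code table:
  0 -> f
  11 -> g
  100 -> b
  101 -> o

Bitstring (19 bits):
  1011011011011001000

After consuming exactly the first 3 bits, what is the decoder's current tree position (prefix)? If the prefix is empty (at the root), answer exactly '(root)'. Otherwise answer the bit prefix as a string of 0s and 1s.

Bit 0: prefix='1' (no match yet)
Bit 1: prefix='10' (no match yet)
Bit 2: prefix='101' -> emit 'o', reset

Answer: (root)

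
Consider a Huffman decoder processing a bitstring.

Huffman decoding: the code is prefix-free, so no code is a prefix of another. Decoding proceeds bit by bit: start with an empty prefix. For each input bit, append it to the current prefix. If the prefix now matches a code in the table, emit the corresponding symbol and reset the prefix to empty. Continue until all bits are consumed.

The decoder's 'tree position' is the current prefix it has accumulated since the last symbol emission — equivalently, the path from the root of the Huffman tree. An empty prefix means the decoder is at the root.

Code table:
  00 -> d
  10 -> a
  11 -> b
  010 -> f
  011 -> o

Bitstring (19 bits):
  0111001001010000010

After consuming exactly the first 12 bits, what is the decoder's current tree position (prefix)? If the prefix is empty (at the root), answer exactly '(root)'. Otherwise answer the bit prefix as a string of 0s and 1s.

Answer: 1

Derivation:
Bit 0: prefix='0' (no match yet)
Bit 1: prefix='01' (no match yet)
Bit 2: prefix='011' -> emit 'o', reset
Bit 3: prefix='1' (no match yet)
Bit 4: prefix='10' -> emit 'a', reset
Bit 5: prefix='0' (no match yet)
Bit 6: prefix='01' (no match yet)
Bit 7: prefix='010' -> emit 'f', reset
Bit 8: prefix='0' (no match yet)
Bit 9: prefix='01' (no match yet)
Bit 10: prefix='010' -> emit 'f', reset
Bit 11: prefix='1' (no match yet)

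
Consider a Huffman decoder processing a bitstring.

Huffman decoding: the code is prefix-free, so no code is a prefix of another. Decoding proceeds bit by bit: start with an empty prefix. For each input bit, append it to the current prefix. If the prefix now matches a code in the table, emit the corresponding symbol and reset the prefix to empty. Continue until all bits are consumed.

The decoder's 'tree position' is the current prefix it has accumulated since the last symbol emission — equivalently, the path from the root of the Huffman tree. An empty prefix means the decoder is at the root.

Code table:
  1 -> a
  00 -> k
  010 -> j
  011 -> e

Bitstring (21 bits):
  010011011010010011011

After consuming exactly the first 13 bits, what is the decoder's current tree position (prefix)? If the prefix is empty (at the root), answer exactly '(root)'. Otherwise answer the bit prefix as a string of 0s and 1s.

Answer: 0

Derivation:
Bit 0: prefix='0' (no match yet)
Bit 1: prefix='01' (no match yet)
Bit 2: prefix='010' -> emit 'j', reset
Bit 3: prefix='0' (no match yet)
Bit 4: prefix='01' (no match yet)
Bit 5: prefix='011' -> emit 'e', reset
Bit 6: prefix='0' (no match yet)
Bit 7: prefix='01' (no match yet)
Bit 8: prefix='011' -> emit 'e', reset
Bit 9: prefix='0' (no match yet)
Bit 10: prefix='01' (no match yet)
Bit 11: prefix='010' -> emit 'j', reset
Bit 12: prefix='0' (no match yet)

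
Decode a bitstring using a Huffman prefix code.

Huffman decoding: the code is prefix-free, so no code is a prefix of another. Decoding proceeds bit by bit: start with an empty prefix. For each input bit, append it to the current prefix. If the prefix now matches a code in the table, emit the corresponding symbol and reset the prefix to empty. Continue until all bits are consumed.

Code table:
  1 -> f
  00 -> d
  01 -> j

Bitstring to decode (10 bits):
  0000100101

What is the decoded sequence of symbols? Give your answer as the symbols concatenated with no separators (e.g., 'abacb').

Answer: ddfdfj

Derivation:
Bit 0: prefix='0' (no match yet)
Bit 1: prefix='00' -> emit 'd', reset
Bit 2: prefix='0' (no match yet)
Bit 3: prefix='00' -> emit 'd', reset
Bit 4: prefix='1' -> emit 'f', reset
Bit 5: prefix='0' (no match yet)
Bit 6: prefix='00' -> emit 'd', reset
Bit 7: prefix='1' -> emit 'f', reset
Bit 8: prefix='0' (no match yet)
Bit 9: prefix='01' -> emit 'j', reset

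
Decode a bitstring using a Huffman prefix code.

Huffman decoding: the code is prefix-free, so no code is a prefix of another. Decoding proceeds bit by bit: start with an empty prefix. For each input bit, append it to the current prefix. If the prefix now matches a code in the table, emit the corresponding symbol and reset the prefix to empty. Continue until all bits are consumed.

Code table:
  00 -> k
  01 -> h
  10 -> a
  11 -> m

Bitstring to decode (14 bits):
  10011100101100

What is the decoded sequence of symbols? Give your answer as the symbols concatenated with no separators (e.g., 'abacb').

Bit 0: prefix='1' (no match yet)
Bit 1: prefix='10' -> emit 'a', reset
Bit 2: prefix='0' (no match yet)
Bit 3: prefix='01' -> emit 'h', reset
Bit 4: prefix='1' (no match yet)
Bit 5: prefix='11' -> emit 'm', reset
Bit 6: prefix='0' (no match yet)
Bit 7: prefix='00' -> emit 'k', reset
Bit 8: prefix='1' (no match yet)
Bit 9: prefix='10' -> emit 'a', reset
Bit 10: prefix='1' (no match yet)
Bit 11: prefix='11' -> emit 'm', reset
Bit 12: prefix='0' (no match yet)
Bit 13: prefix='00' -> emit 'k', reset

Answer: ahmkamk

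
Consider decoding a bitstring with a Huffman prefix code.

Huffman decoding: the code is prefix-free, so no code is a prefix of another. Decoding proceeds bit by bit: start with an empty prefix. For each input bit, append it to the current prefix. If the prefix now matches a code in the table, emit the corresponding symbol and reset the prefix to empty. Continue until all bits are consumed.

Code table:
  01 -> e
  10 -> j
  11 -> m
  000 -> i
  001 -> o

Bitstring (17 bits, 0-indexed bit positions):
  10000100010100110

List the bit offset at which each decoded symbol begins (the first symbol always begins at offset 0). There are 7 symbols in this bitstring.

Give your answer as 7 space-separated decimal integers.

Answer: 0 2 5 7 10 12 15

Derivation:
Bit 0: prefix='1' (no match yet)
Bit 1: prefix='10' -> emit 'j', reset
Bit 2: prefix='0' (no match yet)
Bit 3: prefix='00' (no match yet)
Bit 4: prefix='000' -> emit 'i', reset
Bit 5: prefix='1' (no match yet)
Bit 6: prefix='10' -> emit 'j', reset
Bit 7: prefix='0' (no match yet)
Bit 8: prefix='00' (no match yet)
Bit 9: prefix='001' -> emit 'o', reset
Bit 10: prefix='0' (no match yet)
Bit 11: prefix='01' -> emit 'e', reset
Bit 12: prefix='0' (no match yet)
Bit 13: prefix='00' (no match yet)
Bit 14: prefix='001' -> emit 'o', reset
Bit 15: prefix='1' (no match yet)
Bit 16: prefix='10' -> emit 'j', reset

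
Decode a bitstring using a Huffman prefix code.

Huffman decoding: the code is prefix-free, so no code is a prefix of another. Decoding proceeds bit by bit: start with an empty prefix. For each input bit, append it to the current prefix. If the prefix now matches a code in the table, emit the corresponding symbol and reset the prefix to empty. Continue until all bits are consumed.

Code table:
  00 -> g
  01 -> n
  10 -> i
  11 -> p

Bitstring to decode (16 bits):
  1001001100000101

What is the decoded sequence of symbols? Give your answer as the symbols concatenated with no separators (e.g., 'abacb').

Answer: ingpggnn

Derivation:
Bit 0: prefix='1' (no match yet)
Bit 1: prefix='10' -> emit 'i', reset
Bit 2: prefix='0' (no match yet)
Bit 3: prefix='01' -> emit 'n', reset
Bit 4: prefix='0' (no match yet)
Bit 5: prefix='00' -> emit 'g', reset
Bit 6: prefix='1' (no match yet)
Bit 7: prefix='11' -> emit 'p', reset
Bit 8: prefix='0' (no match yet)
Bit 9: prefix='00' -> emit 'g', reset
Bit 10: prefix='0' (no match yet)
Bit 11: prefix='00' -> emit 'g', reset
Bit 12: prefix='0' (no match yet)
Bit 13: prefix='01' -> emit 'n', reset
Bit 14: prefix='0' (no match yet)
Bit 15: prefix='01' -> emit 'n', reset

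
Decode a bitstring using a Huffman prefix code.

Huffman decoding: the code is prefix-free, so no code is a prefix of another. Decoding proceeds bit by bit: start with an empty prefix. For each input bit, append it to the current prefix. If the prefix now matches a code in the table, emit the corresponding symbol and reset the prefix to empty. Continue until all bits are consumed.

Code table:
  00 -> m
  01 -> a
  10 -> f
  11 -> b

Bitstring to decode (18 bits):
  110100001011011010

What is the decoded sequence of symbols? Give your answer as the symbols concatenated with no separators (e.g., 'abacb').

Bit 0: prefix='1' (no match yet)
Bit 1: prefix='11' -> emit 'b', reset
Bit 2: prefix='0' (no match yet)
Bit 3: prefix='01' -> emit 'a', reset
Bit 4: prefix='0' (no match yet)
Bit 5: prefix='00' -> emit 'm', reset
Bit 6: prefix='0' (no match yet)
Bit 7: prefix='00' -> emit 'm', reset
Bit 8: prefix='1' (no match yet)
Bit 9: prefix='10' -> emit 'f', reset
Bit 10: prefix='1' (no match yet)
Bit 11: prefix='11' -> emit 'b', reset
Bit 12: prefix='0' (no match yet)
Bit 13: prefix='01' -> emit 'a', reset
Bit 14: prefix='1' (no match yet)
Bit 15: prefix='10' -> emit 'f', reset
Bit 16: prefix='1' (no match yet)
Bit 17: prefix='10' -> emit 'f', reset

Answer: bammfbaff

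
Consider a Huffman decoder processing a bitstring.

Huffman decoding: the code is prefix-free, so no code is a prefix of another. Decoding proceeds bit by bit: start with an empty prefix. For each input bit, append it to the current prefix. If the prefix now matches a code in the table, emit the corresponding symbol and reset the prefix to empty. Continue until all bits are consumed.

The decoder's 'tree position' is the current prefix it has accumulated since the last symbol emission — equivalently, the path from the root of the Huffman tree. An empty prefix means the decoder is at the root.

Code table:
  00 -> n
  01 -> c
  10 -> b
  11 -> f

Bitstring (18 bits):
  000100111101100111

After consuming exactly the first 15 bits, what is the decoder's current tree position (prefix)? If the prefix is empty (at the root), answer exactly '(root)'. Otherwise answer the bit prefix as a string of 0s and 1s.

Bit 0: prefix='0' (no match yet)
Bit 1: prefix='00' -> emit 'n', reset
Bit 2: prefix='0' (no match yet)
Bit 3: prefix='01' -> emit 'c', reset
Bit 4: prefix='0' (no match yet)
Bit 5: prefix='00' -> emit 'n', reset
Bit 6: prefix='1' (no match yet)
Bit 7: prefix='11' -> emit 'f', reset
Bit 8: prefix='1' (no match yet)
Bit 9: prefix='11' -> emit 'f', reset
Bit 10: prefix='0' (no match yet)
Bit 11: prefix='01' -> emit 'c', reset
Bit 12: prefix='1' (no match yet)
Bit 13: prefix='10' -> emit 'b', reset
Bit 14: prefix='0' (no match yet)

Answer: 0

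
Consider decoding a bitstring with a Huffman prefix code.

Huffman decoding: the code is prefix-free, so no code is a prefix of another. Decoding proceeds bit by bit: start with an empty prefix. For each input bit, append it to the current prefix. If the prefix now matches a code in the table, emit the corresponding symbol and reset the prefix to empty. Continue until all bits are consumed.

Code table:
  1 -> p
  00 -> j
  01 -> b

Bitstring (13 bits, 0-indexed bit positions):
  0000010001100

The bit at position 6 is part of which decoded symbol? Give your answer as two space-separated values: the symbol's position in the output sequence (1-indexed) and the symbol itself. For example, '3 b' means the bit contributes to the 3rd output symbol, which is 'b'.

Bit 0: prefix='0' (no match yet)
Bit 1: prefix='00' -> emit 'j', reset
Bit 2: prefix='0' (no match yet)
Bit 3: prefix='00' -> emit 'j', reset
Bit 4: prefix='0' (no match yet)
Bit 5: prefix='01' -> emit 'b', reset
Bit 6: prefix='0' (no match yet)
Bit 7: prefix='00' -> emit 'j', reset
Bit 8: prefix='0' (no match yet)
Bit 9: prefix='01' -> emit 'b', reset
Bit 10: prefix='1' -> emit 'p', reset

Answer: 4 j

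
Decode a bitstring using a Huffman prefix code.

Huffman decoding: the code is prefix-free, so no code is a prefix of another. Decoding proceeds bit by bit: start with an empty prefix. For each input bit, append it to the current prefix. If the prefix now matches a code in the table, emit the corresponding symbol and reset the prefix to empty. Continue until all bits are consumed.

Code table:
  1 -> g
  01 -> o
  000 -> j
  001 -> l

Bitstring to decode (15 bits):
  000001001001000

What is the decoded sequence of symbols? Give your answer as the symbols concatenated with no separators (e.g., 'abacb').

Bit 0: prefix='0' (no match yet)
Bit 1: prefix='00' (no match yet)
Bit 2: prefix='000' -> emit 'j', reset
Bit 3: prefix='0' (no match yet)
Bit 4: prefix='00' (no match yet)
Bit 5: prefix='001' -> emit 'l', reset
Bit 6: prefix='0' (no match yet)
Bit 7: prefix='00' (no match yet)
Bit 8: prefix='001' -> emit 'l', reset
Bit 9: prefix='0' (no match yet)
Bit 10: prefix='00' (no match yet)
Bit 11: prefix='001' -> emit 'l', reset
Bit 12: prefix='0' (no match yet)
Bit 13: prefix='00' (no match yet)
Bit 14: prefix='000' -> emit 'j', reset

Answer: jlllj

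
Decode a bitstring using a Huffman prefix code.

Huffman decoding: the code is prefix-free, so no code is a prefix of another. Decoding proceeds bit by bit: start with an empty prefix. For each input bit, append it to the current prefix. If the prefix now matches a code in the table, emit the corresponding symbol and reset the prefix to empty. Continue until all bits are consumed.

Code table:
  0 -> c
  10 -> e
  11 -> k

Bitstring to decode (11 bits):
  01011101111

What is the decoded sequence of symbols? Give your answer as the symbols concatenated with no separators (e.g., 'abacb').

Answer: cekekk

Derivation:
Bit 0: prefix='0' -> emit 'c', reset
Bit 1: prefix='1' (no match yet)
Bit 2: prefix='10' -> emit 'e', reset
Bit 3: prefix='1' (no match yet)
Bit 4: prefix='11' -> emit 'k', reset
Bit 5: prefix='1' (no match yet)
Bit 6: prefix='10' -> emit 'e', reset
Bit 7: prefix='1' (no match yet)
Bit 8: prefix='11' -> emit 'k', reset
Bit 9: prefix='1' (no match yet)
Bit 10: prefix='11' -> emit 'k', reset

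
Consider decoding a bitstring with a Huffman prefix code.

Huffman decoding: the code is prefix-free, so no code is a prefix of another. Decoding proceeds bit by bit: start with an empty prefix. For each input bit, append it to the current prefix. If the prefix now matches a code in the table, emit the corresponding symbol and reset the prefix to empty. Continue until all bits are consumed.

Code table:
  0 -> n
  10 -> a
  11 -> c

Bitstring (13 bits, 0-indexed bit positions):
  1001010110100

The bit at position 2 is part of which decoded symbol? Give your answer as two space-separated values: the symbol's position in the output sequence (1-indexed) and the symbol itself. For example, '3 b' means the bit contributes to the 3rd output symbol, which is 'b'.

Bit 0: prefix='1' (no match yet)
Bit 1: prefix='10' -> emit 'a', reset
Bit 2: prefix='0' -> emit 'n', reset
Bit 3: prefix='1' (no match yet)
Bit 4: prefix='10' -> emit 'a', reset
Bit 5: prefix='1' (no match yet)
Bit 6: prefix='10' -> emit 'a', reset

Answer: 2 n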